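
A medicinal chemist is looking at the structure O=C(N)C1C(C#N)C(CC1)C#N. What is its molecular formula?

C8H9N3O

Walk through each heavy atom and fill implicit hydrogens from standard valence (C 4, N 3, O 2, S 2, halogen 1):
  atom 1: O, bond orders sum to 2 (valence 2) → 0 H
  atom 2: C, bond orders sum to 4 (valence 4) → 0 H
  atom 3: N, bond orders sum to 1 (valence 3) → 2 H
  atom 4: C, bond orders sum to 3 (valence 4) → 1 H
  atom 5: C, bond orders sum to 3 (valence 4) → 1 H
  atom 6: C, bond orders sum to 4 (valence 4) → 0 H
  atom 7: N, bond orders sum to 3 (valence 3) → 0 H
  atom 8: C, bond orders sum to 3 (valence 4) → 1 H
  atom 9: C, bond orders sum to 2 (valence 4) → 2 H
  atom 10: C, bond orders sum to 2 (valence 4) → 2 H
  atom 11: C, bond orders sum to 4 (valence 4) → 0 H
  atom 12: N, bond orders sum to 3 (valence 3) → 0 H
Totals → C:8, H:9, N:3, O:1.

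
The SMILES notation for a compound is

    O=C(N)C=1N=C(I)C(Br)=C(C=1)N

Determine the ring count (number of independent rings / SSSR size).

In SMILES, each pair of matching ring-closure digits denotes one ring-closing bond; the number of such bonds equals the number of independent rings.
Ring-closure bonds here: 1.

1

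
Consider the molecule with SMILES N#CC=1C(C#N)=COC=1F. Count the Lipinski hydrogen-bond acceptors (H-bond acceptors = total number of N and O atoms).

N atoms: 2; O atoms: 1.
Lipinski HBA = 2 + 1 = 3.

3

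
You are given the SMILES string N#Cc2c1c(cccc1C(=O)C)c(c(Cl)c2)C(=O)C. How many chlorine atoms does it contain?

1

Scan the SMILES for Cl atoms (remember two-letter symbols like Cl and Br are single atoms).
Chlorine count: 1.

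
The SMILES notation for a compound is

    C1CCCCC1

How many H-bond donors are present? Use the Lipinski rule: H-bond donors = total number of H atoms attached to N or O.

Donors: find every N or O and count the H atoms it carries.
  (no N or O atoms present)
Lipinski HBD = 0.

0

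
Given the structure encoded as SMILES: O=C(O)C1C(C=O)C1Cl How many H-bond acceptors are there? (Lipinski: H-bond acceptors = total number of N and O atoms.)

N atoms: 0; O atoms: 3.
Lipinski HBA = 0 + 3 = 3.

3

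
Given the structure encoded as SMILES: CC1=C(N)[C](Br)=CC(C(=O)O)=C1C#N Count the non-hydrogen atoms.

14

Every atom symbol written in the SMILES (organic subset) is one heavy atom; implicit H are not written.
Heavy atoms by element → Br:1, C:9, N:2, O:2.
Total: 14.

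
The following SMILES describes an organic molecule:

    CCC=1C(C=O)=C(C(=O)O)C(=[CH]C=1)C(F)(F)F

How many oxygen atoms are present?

Scan the SMILES for O atoms (remember two-letter symbols like Cl and Br are single atoms).
Oxygen count: 3.

3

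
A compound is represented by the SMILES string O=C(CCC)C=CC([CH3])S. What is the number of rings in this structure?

0

In SMILES, each pair of matching ring-closure digits denotes one ring-closing bond; the number of such bonds equals the number of independent rings.
Ring-closure bonds here: 0.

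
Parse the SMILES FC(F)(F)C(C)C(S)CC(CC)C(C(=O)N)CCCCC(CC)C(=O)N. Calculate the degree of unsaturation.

Degree of unsaturation = (number of rings) + (number of π bonds).
Ring closures in the SMILES: 0.
π bonds: 2 double bonds (each 1 DoU) → 2 DoU from unsaturation.
Total DoU = 0 + 2 = 2.

2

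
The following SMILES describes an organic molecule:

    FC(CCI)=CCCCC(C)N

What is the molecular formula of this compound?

Walk through each heavy atom and fill implicit hydrogens from standard valence (C 4, N 3, O 2, S 2, halogen 1):
  atom 1: F (halogen, monovalent) → 0 H
  atom 2: C, bond orders sum to 4 (valence 4) → 0 H
  atom 3: C, bond orders sum to 2 (valence 4) → 2 H
  atom 4: C, bond orders sum to 2 (valence 4) → 2 H
  atom 5: I (halogen, monovalent) → 0 H
  atom 6: C, bond orders sum to 3 (valence 4) → 1 H
  atom 7: C, bond orders sum to 2 (valence 4) → 2 H
  atom 8: C, bond orders sum to 2 (valence 4) → 2 H
  atom 9: C, bond orders sum to 2 (valence 4) → 2 H
  atom 10: C, bond orders sum to 3 (valence 4) → 1 H
  atom 11: C, bond orders sum to 1 (valence 4) → 3 H
  atom 12: N, bond orders sum to 1 (valence 3) → 2 H
Totals → C:9, H:17, F:1, I:1, N:1.
In Hill order: C9H17FIN.

C9H17FIN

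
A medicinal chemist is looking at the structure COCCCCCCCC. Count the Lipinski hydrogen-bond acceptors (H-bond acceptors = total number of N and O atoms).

1

N atoms: 0; O atoms: 1.
Lipinski HBA = 0 + 1 = 1.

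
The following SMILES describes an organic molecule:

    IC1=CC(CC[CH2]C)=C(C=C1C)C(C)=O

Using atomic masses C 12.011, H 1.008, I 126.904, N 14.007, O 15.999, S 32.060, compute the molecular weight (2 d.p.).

316.18 g/mol

First, the molecular formula is C13H17IO (counting implicit H from valence).
  C: 13 × 12.011 = 156.143
  H: 17 × 1.008 = 17.136
  I: 1 × 126.904 = 126.904
  O: 1 × 15.999 = 15.999
Sum: 13×12.011 + 17×1.008 + 1×126.904 + 1×15.999 = 316.182 → 316.18 g/mol.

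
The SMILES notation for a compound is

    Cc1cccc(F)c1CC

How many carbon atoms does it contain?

9

Count every carbon token in the SMILES (each C, including those in ring-closure positions and inside branches).
Carbon count: 9.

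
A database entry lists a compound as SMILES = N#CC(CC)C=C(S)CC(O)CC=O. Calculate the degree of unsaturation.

4

Degree of unsaturation = (number of rings) + (number of π bonds).
Ring closures in the SMILES: 0.
π bonds: 2 double bonds (each 1 DoU), 1 triple bond (each 2 DoU) → 4 DoU from unsaturation.
Total DoU = 0 + 4 = 4.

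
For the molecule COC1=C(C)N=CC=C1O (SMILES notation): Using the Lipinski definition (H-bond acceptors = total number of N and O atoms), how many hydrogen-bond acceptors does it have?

3

N atoms: 1; O atoms: 2.
Lipinski HBA = 1 + 2 = 3.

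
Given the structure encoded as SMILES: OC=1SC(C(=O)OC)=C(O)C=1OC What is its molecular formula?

Walk through each heavy atom and fill implicit hydrogens from standard valence (C 4, N 3, O 2, S 2, halogen 1):
  atom 1: O, bond orders sum to 1 (valence 2) → 1 H
  atom 2: C, bond orders sum to 4 (valence 4) → 0 H
  atom 3: S, bond orders sum to 2 (valence 2) → 0 H
  atom 4: C, bond orders sum to 4 (valence 4) → 0 H
  atom 5: C, bond orders sum to 4 (valence 4) → 0 H
  atom 6: O, bond orders sum to 2 (valence 2) → 0 H
  atom 7: O, bond orders sum to 2 (valence 2) → 0 H
  atom 8: C, bond orders sum to 1 (valence 4) → 3 H
  atom 9: C, bond orders sum to 4 (valence 4) → 0 H
  atom 10: O, bond orders sum to 1 (valence 2) → 1 H
  atom 11: C, bond orders sum to 4 (valence 4) → 0 H
  atom 12: O, bond orders sum to 2 (valence 2) → 0 H
  atom 13: C, bond orders sum to 1 (valence 4) → 3 H
Totals → C:7, H:8, O:5, S:1.

C7H8O5S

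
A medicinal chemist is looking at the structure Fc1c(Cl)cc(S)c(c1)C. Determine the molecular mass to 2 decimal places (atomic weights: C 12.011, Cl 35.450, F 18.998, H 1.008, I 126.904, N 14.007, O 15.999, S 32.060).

176.63 g/mol

First, the molecular formula is C7H6ClFS (counting implicit H from valence).
  C: 7 × 12.011 = 84.077
  Cl: 1 × 35.450 = 35.450
  F: 1 × 18.998 = 18.998
  H: 6 × 1.008 = 6.048
  S: 1 × 32.060 = 32.060
Sum: 7×12.011 + 1×35.450 + 1×18.998 + 6×1.008 + 1×32.060 = 176.633 → 176.63 g/mol.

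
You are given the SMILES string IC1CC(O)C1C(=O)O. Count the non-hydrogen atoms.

9

Every atom symbol written in the SMILES (organic subset) is one heavy atom; implicit H are not written.
Heavy atoms by element → C:5, I:1, O:3.
Total: 9.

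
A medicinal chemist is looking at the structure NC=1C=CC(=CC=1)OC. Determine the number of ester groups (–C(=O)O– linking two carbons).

Scan the SMILES for the ester motif — none present.
Groups that are present: 1 ether, 1 primary amine.

0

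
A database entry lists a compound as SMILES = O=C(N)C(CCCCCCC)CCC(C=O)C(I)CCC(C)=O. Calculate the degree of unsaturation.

3

Molecular formula: C18H32INO3.
DoU = (2C + 2 + N − H − X) / 2, where X is the halogen count and O/S are ignored.
    = (2·18 + 2 + 1 − 32 − 1) / 2 = 6 / 2 = 3.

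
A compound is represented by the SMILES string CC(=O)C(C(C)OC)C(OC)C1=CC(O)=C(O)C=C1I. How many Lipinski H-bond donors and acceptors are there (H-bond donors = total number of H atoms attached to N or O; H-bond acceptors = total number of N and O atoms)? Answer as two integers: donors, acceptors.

Donors: find every N or O and count the H atoms it carries.
  atom 3 (O): bond orders sum to 2 → 0 H
  atom 7 (O): bond orders sum to 2 → 0 H
  atom 10 (O): bond orders sum to 2 → 0 H
  atom 15 (O): bond orders sum to 1 → 1 H
  atom 17 (O): bond orders sum to 1 → 1 H
Lipinski HBD = 2.
Acceptors: N atoms = 0, O atoms = 5 → HBA = 5.

2, 5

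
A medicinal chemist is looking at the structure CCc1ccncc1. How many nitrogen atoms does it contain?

Scan the SMILES for N atoms (remember two-letter symbols like Cl and Br are single atoms).
Nitrogen count: 1.

1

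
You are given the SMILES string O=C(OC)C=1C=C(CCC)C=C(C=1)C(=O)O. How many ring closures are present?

1

In SMILES, each pair of matching ring-closure digits denotes one ring-closing bond; the number of such bonds equals the number of independent rings.
Ring-closure bonds here: 1.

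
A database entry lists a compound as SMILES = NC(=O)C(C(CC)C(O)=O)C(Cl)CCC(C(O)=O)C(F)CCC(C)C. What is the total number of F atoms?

Scan the SMILES for F atoms (remember two-letter symbols like Cl and Br are single atoms).
Fluorine count: 1.

1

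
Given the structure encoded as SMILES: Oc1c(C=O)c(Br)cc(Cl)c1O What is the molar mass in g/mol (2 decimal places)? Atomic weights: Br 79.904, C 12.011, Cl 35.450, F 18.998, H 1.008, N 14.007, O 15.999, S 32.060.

First, the molecular formula is C7H4BrClO3 (counting implicit H from valence).
  Br: 1 × 79.904 = 79.904
  C: 7 × 12.011 = 84.077
  Cl: 1 × 35.450 = 35.450
  H: 4 × 1.008 = 4.032
  O: 3 × 15.999 = 47.997
Sum: 1×79.904 + 7×12.011 + 1×35.450 + 4×1.008 + 3×15.999 = 251.460 → 251.46 g/mol.

251.46 g/mol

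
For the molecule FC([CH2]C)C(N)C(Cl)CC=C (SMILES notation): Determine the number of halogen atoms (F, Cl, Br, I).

2

Halogen atoms appear at heavy-atom positions 1, 8 (1×Cl, 1×F).
Other groups present: 1 alkene, 1 primary amine.
Halogen count: 2.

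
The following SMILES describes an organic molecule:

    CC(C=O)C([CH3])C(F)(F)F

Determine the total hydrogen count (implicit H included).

Walk through each heavy atom and fill implicit hydrogens from standard valence (C 4, N 3, O 2, S 2, halogen 1):
  atom 1: C, bond orders sum to 1 (valence 4) → 3 H
  atom 2: C, bond orders sum to 3 (valence 4) → 1 H
  atom 3: C, bond orders sum to 3 (valence 4) → 1 H
  atom 4: O, bond orders sum to 2 (valence 2) → 0 H
  atom 5: C, bond orders sum to 3 (valence 4) → 1 H
  atom 6: C with explicit H count 3
  atom 7: C, bond orders sum to 4 (valence 4) → 0 H
  atom 8: F (halogen, monovalent) → 0 H
  atom 9: F (halogen, monovalent) → 0 H
  atom 10: F (halogen, monovalent) → 0 H
Total hydrogens: 9.

9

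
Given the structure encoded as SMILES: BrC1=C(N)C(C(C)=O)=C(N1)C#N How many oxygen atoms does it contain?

1

Scan the SMILES for O atoms (remember two-letter symbols like Cl and Br are single atoms).
Oxygen count: 1.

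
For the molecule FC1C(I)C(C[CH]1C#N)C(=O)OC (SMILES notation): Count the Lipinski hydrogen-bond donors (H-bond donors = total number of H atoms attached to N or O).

Donors: find every N or O and count the H atoms it carries.
  atom 9 (N): bond orders sum to 3 → 0 H
  atom 11 (O): bond orders sum to 2 → 0 H
  atom 12 (O): bond orders sum to 2 → 0 H
Lipinski HBD = 0.

0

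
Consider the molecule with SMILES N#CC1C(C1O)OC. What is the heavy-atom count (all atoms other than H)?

Every atom symbol written in the SMILES (organic subset) is one heavy atom; implicit H are not written.
Heavy atoms by element → C:5, N:1, O:2.
Total: 8.

8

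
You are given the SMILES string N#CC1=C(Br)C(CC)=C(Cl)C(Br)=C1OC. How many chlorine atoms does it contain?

Scan the SMILES for Cl atoms (remember two-letter symbols like Cl and Br are single atoms).
Chlorine count: 1.

1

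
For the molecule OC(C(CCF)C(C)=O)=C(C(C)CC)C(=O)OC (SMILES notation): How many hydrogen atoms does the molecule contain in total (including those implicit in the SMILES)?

Walk through each heavy atom and fill implicit hydrogens from standard valence (C 4, N 3, O 2, S 2, halogen 1):
  atom 1: O, bond orders sum to 1 (valence 2) → 1 H
  atom 2: C, bond orders sum to 4 (valence 4) → 0 H
  atom 3: C, bond orders sum to 3 (valence 4) → 1 H
  atom 4: C, bond orders sum to 2 (valence 4) → 2 H
  atom 5: C, bond orders sum to 2 (valence 4) → 2 H
  atom 6: F (halogen, monovalent) → 0 H
  atom 7: C, bond orders sum to 4 (valence 4) → 0 H
  atom 8: C, bond orders sum to 1 (valence 4) → 3 H
  atom 9: O, bond orders sum to 2 (valence 2) → 0 H
  atom 10: C, bond orders sum to 4 (valence 4) → 0 H
  atom 11: C, bond orders sum to 3 (valence 4) → 1 H
  atom 12: C, bond orders sum to 1 (valence 4) → 3 H
  atom 13: C, bond orders sum to 2 (valence 4) → 2 H
  atom 14: C, bond orders sum to 1 (valence 4) → 3 H
  atom 15: C, bond orders sum to 4 (valence 4) → 0 H
  atom 16: O, bond orders sum to 2 (valence 2) → 0 H
  atom 17: O, bond orders sum to 2 (valence 2) → 0 H
  atom 18: C, bond orders sum to 1 (valence 4) → 3 H
Total hydrogens: 21.

21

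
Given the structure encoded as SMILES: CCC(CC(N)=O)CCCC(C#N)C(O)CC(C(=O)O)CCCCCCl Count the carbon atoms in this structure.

Count every carbon token in the SMILES (each C, including those in ring-closure positions and inside branches).
Carbon count: 19.

19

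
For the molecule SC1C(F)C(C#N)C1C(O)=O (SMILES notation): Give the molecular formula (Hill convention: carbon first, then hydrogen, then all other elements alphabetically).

Walk through each heavy atom and fill implicit hydrogens from standard valence (C 4, N 3, O 2, S 2, halogen 1):
  atom 1: S, bond orders sum to 1 (valence 2) → 1 H
  atom 2: C, bond orders sum to 3 (valence 4) → 1 H
  atom 3: C, bond orders sum to 3 (valence 4) → 1 H
  atom 4: F (halogen, monovalent) → 0 H
  atom 5: C, bond orders sum to 3 (valence 4) → 1 H
  atom 6: C, bond orders sum to 4 (valence 4) → 0 H
  atom 7: N, bond orders sum to 3 (valence 3) → 0 H
  atom 8: C, bond orders sum to 3 (valence 4) → 1 H
  atom 9: C, bond orders sum to 4 (valence 4) → 0 H
  atom 10: O, bond orders sum to 1 (valence 2) → 1 H
  atom 11: O, bond orders sum to 2 (valence 2) → 0 H
Totals → C:6, H:6, F:1, N:1, O:2, S:1.

C6H6FNO2S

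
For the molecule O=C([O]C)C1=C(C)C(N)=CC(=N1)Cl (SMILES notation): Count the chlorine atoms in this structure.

1

Scan the SMILES for Cl atoms (remember two-letter symbols like Cl and Br are single atoms).
Chlorine count: 1.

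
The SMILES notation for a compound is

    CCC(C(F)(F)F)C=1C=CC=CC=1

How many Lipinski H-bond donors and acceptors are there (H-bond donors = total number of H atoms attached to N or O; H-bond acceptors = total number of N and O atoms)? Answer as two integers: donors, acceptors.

0, 0

Donors: find every N or O and count the H atoms it carries.
  (no N or O atoms present)
Lipinski HBD = 0.
Acceptors: N atoms = 0, O atoms = 0 → HBA = 0.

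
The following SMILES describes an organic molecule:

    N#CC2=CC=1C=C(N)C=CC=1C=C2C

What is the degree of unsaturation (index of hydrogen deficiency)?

Molecular formula: C12H10N2.
DoU = (2C + 2 + N − H − X) / 2, where X is the halogen count and O/S are ignored.
    = (2·12 + 2 + 2 − 10 − 0) / 2 = 18 / 2 = 9.

9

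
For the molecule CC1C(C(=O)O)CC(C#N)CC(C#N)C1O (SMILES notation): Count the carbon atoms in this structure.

Count every carbon token in the SMILES (each C, including those in ring-closure positions and inside branches).
Carbon count: 11.

11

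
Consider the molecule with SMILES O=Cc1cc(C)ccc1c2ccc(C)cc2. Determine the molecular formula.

C15H14O

Walk through each heavy atom and fill implicit hydrogens from standard valence (C 4, N 3, O 2, S 2, halogen 1); for lowercase aromatic atoms, an aromatic c carries 1 H when it has two neighbours and 0 H with three, and aromatic n carries 0 H:
  atom 1: O, bond orders sum to 2 (valence 2) → 0 H
  atom 2: C, bond orders sum to 3 (valence 4) → 1 H
  atom 3: aromatic c, 3 neighbours → 0 H
  atom 4: aromatic c, 2 neighbours → 1 H
  atom 5: aromatic c, 3 neighbours → 0 H
  atom 6: C, bond orders sum to 1 (valence 4) → 3 H
  atom 7: aromatic c, 2 neighbours → 1 H
  atom 8: aromatic c, 2 neighbours → 1 H
  atom 9: aromatic c, 3 neighbours → 0 H
  atom 10: aromatic c, 3 neighbours → 0 H
  atom 11: aromatic c, 2 neighbours → 1 H
  atom 12: aromatic c, 2 neighbours → 1 H
  atom 13: aromatic c, 3 neighbours → 0 H
  atom 14: C, bond orders sum to 1 (valence 4) → 3 H
  atom 15: aromatic c, 2 neighbours → 1 H
  atom 16: aromatic c, 2 neighbours → 1 H
Totals → C:15, H:14, O:1.
In Hill order: C15H14O.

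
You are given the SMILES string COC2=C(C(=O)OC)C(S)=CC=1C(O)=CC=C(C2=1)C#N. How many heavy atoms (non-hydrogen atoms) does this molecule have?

Every atom symbol written in the SMILES (organic subset) is one heavy atom; implicit H are not written.
Heavy atoms by element → C:14, N:1, O:4, S:1.
Total: 20.

20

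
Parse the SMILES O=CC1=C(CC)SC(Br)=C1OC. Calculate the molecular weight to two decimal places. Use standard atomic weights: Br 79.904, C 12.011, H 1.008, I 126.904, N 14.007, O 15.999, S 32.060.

249.12 g/mol

First, the molecular formula is C8H9BrO2S (counting implicit H from valence).
  Br: 1 × 79.904 = 79.904
  C: 8 × 12.011 = 96.088
  H: 9 × 1.008 = 9.072
  O: 2 × 15.999 = 31.998
  S: 1 × 32.060 = 32.060
Sum: 1×79.904 + 8×12.011 + 9×1.008 + 2×15.999 + 1×32.060 = 249.122 → 249.12 g/mol.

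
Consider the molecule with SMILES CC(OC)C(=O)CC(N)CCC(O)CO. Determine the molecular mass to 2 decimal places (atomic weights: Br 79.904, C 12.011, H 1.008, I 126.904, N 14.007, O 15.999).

219.28 g/mol

First, the molecular formula is C10H21NO4 (counting implicit H from valence).
  C: 10 × 12.011 = 120.110
  H: 21 × 1.008 = 21.168
  N: 1 × 14.007 = 14.007
  O: 4 × 15.999 = 63.996
Sum: 10×12.011 + 21×1.008 + 1×14.007 + 4×15.999 = 219.281 → 219.28 g/mol.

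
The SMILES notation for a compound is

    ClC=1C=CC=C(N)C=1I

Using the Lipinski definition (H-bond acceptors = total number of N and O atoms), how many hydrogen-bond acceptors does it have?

1

N atoms: 1; O atoms: 0.
Lipinski HBA = 1 + 0 = 1.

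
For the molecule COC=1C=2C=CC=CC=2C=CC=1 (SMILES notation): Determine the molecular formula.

C11H10O

Walk through each heavy atom and fill implicit hydrogens from standard valence (C 4, N 3, O 2, S 2, halogen 1):
  atom 1: C, bond orders sum to 1 (valence 4) → 3 H
  atom 2: O, bond orders sum to 2 (valence 2) → 0 H
  atom 3: C, bond orders sum to 4 (valence 4) → 0 H
  atom 4: C, bond orders sum to 4 (valence 4) → 0 H
  atom 5: C, bond orders sum to 3 (valence 4) → 1 H
  atom 6: C, bond orders sum to 3 (valence 4) → 1 H
  atom 7: C, bond orders sum to 3 (valence 4) → 1 H
  atom 8: C, bond orders sum to 3 (valence 4) → 1 H
  atom 9: C, bond orders sum to 4 (valence 4) → 0 H
  atom 10: C, bond orders sum to 3 (valence 4) → 1 H
  atom 11: C, bond orders sum to 3 (valence 4) → 1 H
  atom 12: C, bond orders sum to 3 (valence 4) → 1 H
Totals → C:11, H:10, O:1.
In Hill order: C11H10O.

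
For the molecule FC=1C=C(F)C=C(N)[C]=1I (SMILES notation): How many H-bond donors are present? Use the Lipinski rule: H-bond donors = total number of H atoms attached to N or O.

Donors: find every N or O and count the H atoms it carries.
  atom 8 (N): bond orders sum to 1 → 2 H
Lipinski HBD = 2.

2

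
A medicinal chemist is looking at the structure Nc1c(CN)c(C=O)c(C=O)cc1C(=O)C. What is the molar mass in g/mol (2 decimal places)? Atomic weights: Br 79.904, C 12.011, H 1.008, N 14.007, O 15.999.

220.23 g/mol

First, the molecular formula is C11H12N2O3 (counting implicit H from valence).
  C: 11 × 12.011 = 132.121
  H: 12 × 1.008 = 12.096
  N: 2 × 14.007 = 28.014
  O: 3 × 15.999 = 47.997
Sum: 11×12.011 + 12×1.008 + 2×14.007 + 3×15.999 = 220.228 → 220.23 g/mol.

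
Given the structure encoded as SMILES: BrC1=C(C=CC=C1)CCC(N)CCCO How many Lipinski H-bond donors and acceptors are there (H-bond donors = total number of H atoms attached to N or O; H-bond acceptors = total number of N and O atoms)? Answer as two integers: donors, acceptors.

Donors: find every N or O and count the H atoms it carries.
  atom 11 (N): bond orders sum to 1 → 2 H
  atom 15 (O): bond orders sum to 1 → 1 H
Lipinski HBD = 3.
Acceptors: N atoms = 1, O atoms = 1 → HBA = 2.

3, 2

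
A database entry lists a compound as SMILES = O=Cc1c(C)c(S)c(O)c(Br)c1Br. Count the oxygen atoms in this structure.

2

Scan the SMILES for O atoms (remember two-letter symbols like Cl and Br are single atoms).
Oxygen count: 2.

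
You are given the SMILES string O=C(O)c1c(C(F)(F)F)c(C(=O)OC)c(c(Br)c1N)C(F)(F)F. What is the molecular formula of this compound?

Walk through each heavy atom and fill implicit hydrogens from standard valence (C 4, N 3, O 2, S 2, halogen 1); for lowercase aromatic atoms, an aromatic c carries 1 H when it has two neighbours and 0 H with three, and aromatic n carries 0 H:
  atom 1: O, bond orders sum to 2 (valence 2) → 0 H
  atom 2: C, bond orders sum to 4 (valence 4) → 0 H
  atom 3: O, bond orders sum to 1 (valence 2) → 1 H
  atom 4: aromatic c, 3 neighbours → 0 H
  atom 5: aromatic c, 3 neighbours → 0 H
  atom 6: C, bond orders sum to 4 (valence 4) → 0 H
  atom 7: F (halogen, monovalent) → 0 H
  atom 8: F (halogen, monovalent) → 0 H
  atom 9: F (halogen, monovalent) → 0 H
  atom 10: aromatic c, 3 neighbours → 0 H
  atom 11: C, bond orders sum to 4 (valence 4) → 0 H
  atom 12: O, bond orders sum to 2 (valence 2) → 0 H
  atom 13: O, bond orders sum to 2 (valence 2) → 0 H
  atom 14: C, bond orders sum to 1 (valence 4) → 3 H
  atom 15: aromatic c, 3 neighbours → 0 H
  atom 16: aromatic c, 3 neighbours → 0 H
  atom 17: Br (halogen, monovalent) → 0 H
  atom 18: aromatic c, 3 neighbours → 0 H
  atom 19: N, bond orders sum to 1 (valence 3) → 2 H
  atom 20: C, bond orders sum to 4 (valence 4) → 0 H
  atom 21: F (halogen, monovalent) → 0 H
  atom 22: F (halogen, monovalent) → 0 H
  atom 23: F (halogen, monovalent) → 0 H
Totals → C:11, H:6, Br:1, F:6, N:1, O:4.
In Hill order: C11H6BrF6NO4.

C11H6BrF6NO4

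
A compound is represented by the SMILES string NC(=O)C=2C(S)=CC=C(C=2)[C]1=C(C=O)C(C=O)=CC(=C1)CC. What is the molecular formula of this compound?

C17H15NO3S

Walk through each heavy atom and fill implicit hydrogens from standard valence (C 4, N 3, O 2, S 2, halogen 1):
  atom 1: N, bond orders sum to 1 (valence 3) → 2 H
  atom 2: C, bond orders sum to 4 (valence 4) → 0 H
  atom 3: O, bond orders sum to 2 (valence 2) → 0 H
  atom 4: C, bond orders sum to 4 (valence 4) → 0 H
  atom 5: C, bond orders sum to 4 (valence 4) → 0 H
  atom 6: S, bond orders sum to 1 (valence 2) → 1 H
  atom 7: C, bond orders sum to 3 (valence 4) → 1 H
  atom 8: C, bond orders sum to 3 (valence 4) → 1 H
  atom 9: C, bond orders sum to 4 (valence 4) → 0 H
  atom 10: C, bond orders sum to 3 (valence 4) → 1 H
  atom 11: C with explicit H count 0
  atom 12: C, bond orders sum to 4 (valence 4) → 0 H
  atom 13: C, bond orders sum to 3 (valence 4) → 1 H
  atom 14: O, bond orders sum to 2 (valence 2) → 0 H
  atom 15: C, bond orders sum to 4 (valence 4) → 0 H
  atom 16: C, bond orders sum to 3 (valence 4) → 1 H
  atom 17: O, bond orders sum to 2 (valence 2) → 0 H
  atom 18: C, bond orders sum to 3 (valence 4) → 1 H
  atom 19: C, bond orders sum to 4 (valence 4) → 0 H
  atom 20: C, bond orders sum to 3 (valence 4) → 1 H
  atom 21: C, bond orders sum to 2 (valence 4) → 2 H
  atom 22: C, bond orders sum to 1 (valence 4) → 3 H
Totals → C:17, H:15, N:1, O:3, S:1.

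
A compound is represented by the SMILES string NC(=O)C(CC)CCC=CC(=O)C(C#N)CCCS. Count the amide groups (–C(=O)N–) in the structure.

The amide motif appears at heavy-atom position 2 in the SMILES.
Other groups present: 1 alkene, 1 ketone, 1 nitrile, 1 thiol.
Amide count: 1.

1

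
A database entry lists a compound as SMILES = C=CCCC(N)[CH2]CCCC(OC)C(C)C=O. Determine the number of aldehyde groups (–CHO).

1

The aldehyde motif appears at heavy-atom position 16 in the SMILES.
Other groups present: 1 alkene, 1 ether, 1 primary amine.
Aldehyde count: 1.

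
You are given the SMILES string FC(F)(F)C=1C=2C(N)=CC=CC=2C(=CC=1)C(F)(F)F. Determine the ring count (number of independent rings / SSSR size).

In SMILES, each pair of matching ring-closure digits denotes one ring-closing bond; the number of such bonds equals the number of independent rings.
Ring-closure bonds here: 2.

2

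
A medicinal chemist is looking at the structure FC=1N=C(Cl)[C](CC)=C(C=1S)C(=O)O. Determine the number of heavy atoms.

Every atom symbol written in the SMILES (organic subset) is one heavy atom; implicit H are not written.
Heavy atoms by element → C:8, Cl:1, F:1, N:1, O:2, S:1.
Total: 14.

14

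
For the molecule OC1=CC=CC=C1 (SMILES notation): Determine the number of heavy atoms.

7

Every atom symbol written in the SMILES (organic subset) is one heavy atom; implicit H are not written.
Heavy atoms by element → C:6, O:1.
Total: 7.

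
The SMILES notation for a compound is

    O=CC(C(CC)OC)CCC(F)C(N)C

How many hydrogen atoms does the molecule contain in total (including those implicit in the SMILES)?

22

Walk through each heavy atom and fill implicit hydrogens from standard valence (C 4, N 3, O 2, S 2, halogen 1):
  atom 1: O, bond orders sum to 2 (valence 2) → 0 H
  atom 2: C, bond orders sum to 3 (valence 4) → 1 H
  atom 3: C, bond orders sum to 3 (valence 4) → 1 H
  atom 4: C, bond orders sum to 3 (valence 4) → 1 H
  atom 5: C, bond orders sum to 2 (valence 4) → 2 H
  atom 6: C, bond orders sum to 1 (valence 4) → 3 H
  atom 7: O, bond orders sum to 2 (valence 2) → 0 H
  atom 8: C, bond orders sum to 1 (valence 4) → 3 H
  atom 9: C, bond orders sum to 2 (valence 4) → 2 H
  atom 10: C, bond orders sum to 2 (valence 4) → 2 H
  atom 11: C, bond orders sum to 3 (valence 4) → 1 H
  atom 12: F (halogen, monovalent) → 0 H
  atom 13: C, bond orders sum to 3 (valence 4) → 1 H
  atom 14: N, bond orders sum to 1 (valence 3) → 2 H
  atom 15: C, bond orders sum to 1 (valence 4) → 3 H
Total hydrogens: 22.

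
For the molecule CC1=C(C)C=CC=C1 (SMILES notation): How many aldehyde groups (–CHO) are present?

0

Scan the SMILES for the aldehyde motif — none present.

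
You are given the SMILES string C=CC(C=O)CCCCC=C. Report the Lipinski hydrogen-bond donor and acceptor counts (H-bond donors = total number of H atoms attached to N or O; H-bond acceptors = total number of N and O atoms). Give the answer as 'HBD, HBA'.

0, 1

Donors: find every N or O and count the H atoms it carries.
  atom 5 (O): bond orders sum to 2 → 0 H
Lipinski HBD = 0.
Acceptors: N atoms = 0, O atoms = 1 → HBA = 1.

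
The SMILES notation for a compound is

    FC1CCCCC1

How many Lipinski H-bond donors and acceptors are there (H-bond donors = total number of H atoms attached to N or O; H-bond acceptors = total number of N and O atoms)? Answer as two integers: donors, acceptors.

Donors: find every N or O and count the H atoms it carries.
  (no N or O atoms present)
Lipinski HBD = 0.
Acceptors: N atoms = 0, O atoms = 0 → HBA = 0.

0, 0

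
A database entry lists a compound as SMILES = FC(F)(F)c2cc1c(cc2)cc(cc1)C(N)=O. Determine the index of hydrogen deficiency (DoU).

8

Molecular formula: C12H8F3NO.
DoU = (2C + 2 + N − H − X) / 2, where X is the halogen count and O/S are ignored.
    = (2·12 + 2 + 1 − 8 − 3) / 2 = 16 / 2 = 8.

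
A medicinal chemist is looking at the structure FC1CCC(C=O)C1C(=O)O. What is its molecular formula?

C7H9FO3

Walk through each heavy atom and fill implicit hydrogens from standard valence (C 4, N 3, O 2, S 2, halogen 1):
  atom 1: F (halogen, monovalent) → 0 H
  atom 2: C, bond orders sum to 3 (valence 4) → 1 H
  atom 3: C, bond orders sum to 2 (valence 4) → 2 H
  atom 4: C, bond orders sum to 2 (valence 4) → 2 H
  atom 5: C, bond orders sum to 3 (valence 4) → 1 H
  atom 6: C, bond orders sum to 3 (valence 4) → 1 H
  atom 7: O, bond orders sum to 2 (valence 2) → 0 H
  atom 8: C, bond orders sum to 3 (valence 4) → 1 H
  atom 9: C, bond orders sum to 4 (valence 4) → 0 H
  atom 10: O, bond orders sum to 2 (valence 2) → 0 H
  atom 11: O, bond orders sum to 1 (valence 2) → 1 H
Totals → C:7, H:9, F:1, O:3.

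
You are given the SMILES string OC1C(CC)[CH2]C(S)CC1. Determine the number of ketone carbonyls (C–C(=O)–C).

0

Scan the SMILES for the ketone motif — none present.
Groups that are present: 1 hydroxyl, 1 thiol.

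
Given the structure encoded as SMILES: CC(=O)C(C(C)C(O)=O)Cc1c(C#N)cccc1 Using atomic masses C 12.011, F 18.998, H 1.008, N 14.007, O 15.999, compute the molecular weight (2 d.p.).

245.28 g/mol

First, the molecular formula is C14H15NO3 (counting implicit H from valence).
  C: 14 × 12.011 = 168.154
  H: 15 × 1.008 = 15.120
  N: 1 × 14.007 = 14.007
  O: 3 × 15.999 = 47.997
Sum: 14×12.011 + 15×1.008 + 1×14.007 + 3×15.999 = 245.278 → 245.28 g/mol.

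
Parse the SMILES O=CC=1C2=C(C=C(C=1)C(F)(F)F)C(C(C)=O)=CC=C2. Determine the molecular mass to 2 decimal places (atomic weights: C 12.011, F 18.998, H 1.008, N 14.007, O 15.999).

266.22 g/mol

First, the molecular formula is C14H9F3O2 (counting implicit H from valence).
  C: 14 × 12.011 = 168.154
  F: 3 × 18.998 = 56.994
  H: 9 × 1.008 = 9.072
  O: 2 × 15.999 = 31.998
Sum: 14×12.011 + 3×18.998 + 9×1.008 + 2×15.999 = 266.218 → 266.22 g/mol.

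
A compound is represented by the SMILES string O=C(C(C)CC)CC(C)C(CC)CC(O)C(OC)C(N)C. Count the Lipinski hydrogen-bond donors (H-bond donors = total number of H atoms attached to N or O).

3

Donors: find every N or O and count the H atoms it carries.
  atom 1 (O): bond orders sum to 2 → 0 H
  atom 15 (O): bond orders sum to 1 → 1 H
  atom 17 (O): bond orders sum to 2 → 0 H
  atom 20 (N): bond orders sum to 1 → 2 H
Lipinski HBD = 3.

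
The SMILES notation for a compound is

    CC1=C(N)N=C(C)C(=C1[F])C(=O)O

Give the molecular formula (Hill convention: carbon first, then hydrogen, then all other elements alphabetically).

Walk through each heavy atom and fill implicit hydrogens from standard valence (C 4, N 3, O 2, S 2, halogen 1):
  atom 1: C, bond orders sum to 1 (valence 4) → 3 H
  atom 2: C, bond orders sum to 4 (valence 4) → 0 H
  atom 3: C, bond orders sum to 4 (valence 4) → 0 H
  atom 4: N, bond orders sum to 1 (valence 3) → 2 H
  atom 5: N, bond orders sum to 3 (valence 3) → 0 H
  atom 6: C, bond orders sum to 4 (valence 4) → 0 H
  atom 7: C, bond orders sum to 1 (valence 4) → 3 H
  atom 8: C, bond orders sum to 4 (valence 4) → 0 H
  atom 9: C, bond orders sum to 4 (valence 4) → 0 H
  atom 10: F with explicit H count 0
  atom 11: C, bond orders sum to 4 (valence 4) → 0 H
  atom 12: O, bond orders sum to 2 (valence 2) → 0 H
  atom 13: O, bond orders sum to 1 (valence 2) → 1 H
Totals → C:8, H:9, F:1, N:2, O:2.
In Hill order: C8H9FN2O2.

C8H9FN2O2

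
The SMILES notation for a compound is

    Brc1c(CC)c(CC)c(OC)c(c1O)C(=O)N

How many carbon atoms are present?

12

Count every carbon token in the SMILES (each C, including those in ring-closure positions and inside branches).
Carbon count: 12.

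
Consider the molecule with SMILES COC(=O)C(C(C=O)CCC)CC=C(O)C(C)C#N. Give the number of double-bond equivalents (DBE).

Molecular formula: C14H21NO4.
DoU = (2C + 2 + N − H − X) / 2, where X is the halogen count and O/S are ignored.
    = (2·14 + 2 + 1 − 21 − 0) / 2 = 10 / 2 = 5.

5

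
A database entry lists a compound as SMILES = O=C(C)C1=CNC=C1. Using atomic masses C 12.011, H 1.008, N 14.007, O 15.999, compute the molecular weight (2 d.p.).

First, the molecular formula is C6H7NO (counting implicit H from valence).
  C: 6 × 12.011 = 72.066
  H: 7 × 1.008 = 7.056
  N: 1 × 14.007 = 14.007
  O: 1 × 15.999 = 15.999
Sum: 6×12.011 + 7×1.008 + 1×14.007 + 1×15.999 = 109.128 → 109.13 g/mol.

109.13 g/mol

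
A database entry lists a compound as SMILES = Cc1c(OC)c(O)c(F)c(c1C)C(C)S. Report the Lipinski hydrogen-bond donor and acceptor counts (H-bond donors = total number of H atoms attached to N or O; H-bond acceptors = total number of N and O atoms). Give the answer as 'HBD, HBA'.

Donors: find every N or O and count the H atoms it carries.
  atom 4 (O): bond orders sum to 2 → 0 H
  atom 7 (O): bond orders sum to 1 → 1 H
Lipinski HBD = 1.
Acceptors: N atoms = 0, O atoms = 2 → HBA = 2.

1, 2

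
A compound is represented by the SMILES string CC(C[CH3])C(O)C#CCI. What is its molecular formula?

C8H13IO

Walk through each heavy atom and fill implicit hydrogens from standard valence (C 4, N 3, O 2, S 2, halogen 1):
  atom 1: C, bond orders sum to 1 (valence 4) → 3 H
  atom 2: C, bond orders sum to 3 (valence 4) → 1 H
  atom 3: C, bond orders sum to 2 (valence 4) → 2 H
  atom 4: C with explicit H count 3
  atom 5: C, bond orders sum to 3 (valence 4) → 1 H
  atom 6: O, bond orders sum to 1 (valence 2) → 1 H
  atom 7: C, bond orders sum to 4 (valence 4) → 0 H
  atom 8: C, bond orders sum to 4 (valence 4) → 0 H
  atom 9: C, bond orders sum to 2 (valence 4) → 2 H
  atom 10: I (halogen, monovalent) → 0 H
Totals → C:8, H:13, I:1, O:1.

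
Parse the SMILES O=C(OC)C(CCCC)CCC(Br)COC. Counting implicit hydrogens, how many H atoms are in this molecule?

23

Walk through each heavy atom and fill implicit hydrogens from standard valence (C 4, N 3, O 2, S 2, halogen 1):
  atom 1: O, bond orders sum to 2 (valence 2) → 0 H
  atom 2: C, bond orders sum to 4 (valence 4) → 0 H
  atom 3: O, bond orders sum to 2 (valence 2) → 0 H
  atom 4: C, bond orders sum to 1 (valence 4) → 3 H
  atom 5: C, bond orders sum to 3 (valence 4) → 1 H
  atom 6: C, bond orders sum to 2 (valence 4) → 2 H
  atom 7: C, bond orders sum to 2 (valence 4) → 2 H
  atom 8: C, bond orders sum to 2 (valence 4) → 2 H
  atom 9: C, bond orders sum to 1 (valence 4) → 3 H
  atom 10: C, bond orders sum to 2 (valence 4) → 2 H
  atom 11: C, bond orders sum to 2 (valence 4) → 2 H
  atom 12: C, bond orders sum to 3 (valence 4) → 1 H
  atom 13: Br (halogen, monovalent) → 0 H
  atom 14: C, bond orders sum to 2 (valence 4) → 2 H
  atom 15: O, bond orders sum to 2 (valence 2) → 0 H
  atom 16: C, bond orders sum to 1 (valence 4) → 3 H
Total hydrogens: 23.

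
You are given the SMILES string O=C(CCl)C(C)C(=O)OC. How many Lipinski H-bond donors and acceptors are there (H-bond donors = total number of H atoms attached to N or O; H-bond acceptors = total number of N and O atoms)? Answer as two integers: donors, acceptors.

Donors: find every N or O and count the H atoms it carries.
  atom 1 (O): bond orders sum to 2 → 0 H
  atom 8 (O): bond orders sum to 2 → 0 H
  atom 9 (O): bond orders sum to 2 → 0 H
Lipinski HBD = 0.
Acceptors: N atoms = 0, O atoms = 3 → HBA = 3.

0, 3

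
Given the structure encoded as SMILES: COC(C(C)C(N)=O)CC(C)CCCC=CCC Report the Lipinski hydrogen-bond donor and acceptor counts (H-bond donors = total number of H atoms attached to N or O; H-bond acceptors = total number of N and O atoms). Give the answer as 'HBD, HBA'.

2, 3

Donors: find every N or O and count the H atoms it carries.
  atom 2 (O): bond orders sum to 2 → 0 H
  atom 7 (N): bond orders sum to 1 → 2 H
  atom 8 (O): bond orders sum to 2 → 0 H
Lipinski HBD = 2.
Acceptors: N atoms = 1, O atoms = 2 → HBA = 3.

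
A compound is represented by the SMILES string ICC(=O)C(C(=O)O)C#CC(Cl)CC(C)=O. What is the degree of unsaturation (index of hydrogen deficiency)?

Degree of unsaturation = (number of rings) + (number of π bonds).
Ring closures in the SMILES: 0.
π bonds: 3 double bonds (each 1 DoU), 1 triple bond (each 2 DoU) → 5 DoU from unsaturation.
Total DoU = 0 + 5 = 5.

5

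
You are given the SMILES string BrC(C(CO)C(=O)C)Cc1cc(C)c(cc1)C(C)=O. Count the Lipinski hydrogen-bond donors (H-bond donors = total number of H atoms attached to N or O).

Donors: find every N or O and count the H atoms it carries.
  atom 5 (O): bond orders sum to 1 → 1 H
  atom 7 (O): bond orders sum to 2 → 0 H
  atom 19 (O): bond orders sum to 2 → 0 H
Lipinski HBD = 1.

1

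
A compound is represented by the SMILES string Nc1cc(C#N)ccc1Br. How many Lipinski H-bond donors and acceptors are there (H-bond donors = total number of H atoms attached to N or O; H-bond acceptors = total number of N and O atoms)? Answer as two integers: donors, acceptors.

Donors: find every N or O and count the H atoms it carries.
  atom 1 (N): bond orders sum to 1 → 2 H
  atom 6 (N): bond orders sum to 3 → 0 H
Lipinski HBD = 2.
Acceptors: N atoms = 2, O atoms = 0 → HBA = 2.

2, 2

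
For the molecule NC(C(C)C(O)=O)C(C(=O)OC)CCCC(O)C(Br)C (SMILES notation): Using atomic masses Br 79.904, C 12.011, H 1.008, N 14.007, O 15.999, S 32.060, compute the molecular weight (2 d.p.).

First, the molecular formula is C13H24BrNO5 (counting implicit H from valence).
  Br: 1 × 79.904 = 79.904
  C: 13 × 12.011 = 156.143
  H: 24 × 1.008 = 24.192
  N: 1 × 14.007 = 14.007
  O: 5 × 15.999 = 79.995
Sum: 1×79.904 + 13×12.011 + 24×1.008 + 1×14.007 + 5×15.999 = 354.241 → 354.24 g/mol.

354.24 g/mol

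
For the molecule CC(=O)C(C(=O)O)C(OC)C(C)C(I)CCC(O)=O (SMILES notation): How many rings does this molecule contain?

0

In SMILES, each pair of matching ring-closure digits denotes one ring-closing bond; the number of such bonds equals the number of independent rings.
Ring-closure bonds here: 0.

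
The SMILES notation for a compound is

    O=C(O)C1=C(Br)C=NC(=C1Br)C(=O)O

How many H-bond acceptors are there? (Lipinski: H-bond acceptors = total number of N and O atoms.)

5

N atoms: 1; O atoms: 4.
Lipinski HBA = 1 + 4 = 5.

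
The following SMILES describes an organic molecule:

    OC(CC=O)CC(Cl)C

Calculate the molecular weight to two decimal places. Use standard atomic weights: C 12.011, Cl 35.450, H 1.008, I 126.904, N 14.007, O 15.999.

First, the molecular formula is C6H11ClO2 (counting implicit H from valence).
  C: 6 × 12.011 = 72.066
  Cl: 1 × 35.450 = 35.450
  H: 11 × 1.008 = 11.088
  O: 2 × 15.999 = 31.998
Sum: 6×12.011 + 1×35.450 + 11×1.008 + 2×15.999 = 150.602 → 150.60 g/mol.

150.60 g/mol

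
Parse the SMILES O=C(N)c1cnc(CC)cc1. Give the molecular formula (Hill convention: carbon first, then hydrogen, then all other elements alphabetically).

Walk through each heavy atom and fill implicit hydrogens from standard valence (C 4, N 3, O 2, S 2, halogen 1); for lowercase aromatic atoms, an aromatic c carries 1 H when it has two neighbours and 0 H with three, and aromatic n carries 0 H:
  atom 1: O, bond orders sum to 2 (valence 2) → 0 H
  atom 2: C, bond orders sum to 4 (valence 4) → 0 H
  atom 3: N, bond orders sum to 1 (valence 3) → 2 H
  atom 4: aromatic c, 3 neighbours → 0 H
  atom 5: aromatic c, 2 neighbours → 1 H
  atom 6: aromatic n, 2 neighbours → 0 H
  atom 7: aromatic c, 3 neighbours → 0 H
  atom 8: C, bond orders sum to 2 (valence 4) → 2 H
  atom 9: C, bond orders sum to 1 (valence 4) → 3 H
  atom 10: aromatic c, 2 neighbours → 1 H
  atom 11: aromatic c, 2 neighbours → 1 H
Totals → C:8, H:10, N:2, O:1.

C8H10N2O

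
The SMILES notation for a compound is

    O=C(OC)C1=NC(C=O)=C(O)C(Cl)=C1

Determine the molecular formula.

C8H6ClNO4

Walk through each heavy atom and fill implicit hydrogens from standard valence (C 4, N 3, O 2, S 2, halogen 1):
  atom 1: O, bond orders sum to 2 (valence 2) → 0 H
  atom 2: C, bond orders sum to 4 (valence 4) → 0 H
  atom 3: O, bond orders sum to 2 (valence 2) → 0 H
  atom 4: C, bond orders sum to 1 (valence 4) → 3 H
  atom 5: C, bond orders sum to 4 (valence 4) → 0 H
  atom 6: N, bond orders sum to 3 (valence 3) → 0 H
  atom 7: C, bond orders sum to 4 (valence 4) → 0 H
  atom 8: C, bond orders sum to 3 (valence 4) → 1 H
  atom 9: O, bond orders sum to 2 (valence 2) → 0 H
  atom 10: C, bond orders sum to 4 (valence 4) → 0 H
  atom 11: O, bond orders sum to 1 (valence 2) → 1 H
  atom 12: C, bond orders sum to 4 (valence 4) → 0 H
  atom 13: Cl (halogen, monovalent) → 0 H
  atom 14: C, bond orders sum to 3 (valence 4) → 1 H
Totals → C:8, H:6, Cl:1, N:1, O:4.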